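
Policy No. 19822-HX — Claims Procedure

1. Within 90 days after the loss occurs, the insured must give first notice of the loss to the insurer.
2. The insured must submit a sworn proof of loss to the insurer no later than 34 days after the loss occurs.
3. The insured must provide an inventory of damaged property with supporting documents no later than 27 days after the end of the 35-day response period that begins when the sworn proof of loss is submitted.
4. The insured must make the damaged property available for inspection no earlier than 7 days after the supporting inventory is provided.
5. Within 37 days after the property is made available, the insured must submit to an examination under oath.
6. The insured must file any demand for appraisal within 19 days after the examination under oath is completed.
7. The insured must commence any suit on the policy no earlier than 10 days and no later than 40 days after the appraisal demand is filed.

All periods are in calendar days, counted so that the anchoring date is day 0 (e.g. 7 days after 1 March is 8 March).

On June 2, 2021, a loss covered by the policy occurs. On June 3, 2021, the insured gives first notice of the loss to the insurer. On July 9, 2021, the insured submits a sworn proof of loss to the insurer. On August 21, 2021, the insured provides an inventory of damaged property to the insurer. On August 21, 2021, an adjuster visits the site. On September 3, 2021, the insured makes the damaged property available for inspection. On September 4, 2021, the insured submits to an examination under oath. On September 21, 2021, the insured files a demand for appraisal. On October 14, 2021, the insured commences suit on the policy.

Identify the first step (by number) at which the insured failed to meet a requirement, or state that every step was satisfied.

Step 1: 90 days after June 2, 2021 (when the loss occurs) is August 31, 2021; done June 3, 2021 — timely.
Step 2: 34 days after June 2, 2021 (when the loss occurs) is July 6, 2021; not done until July 9, 2021, 3 days after the deadline.
Later steps need not be reached.

Step 2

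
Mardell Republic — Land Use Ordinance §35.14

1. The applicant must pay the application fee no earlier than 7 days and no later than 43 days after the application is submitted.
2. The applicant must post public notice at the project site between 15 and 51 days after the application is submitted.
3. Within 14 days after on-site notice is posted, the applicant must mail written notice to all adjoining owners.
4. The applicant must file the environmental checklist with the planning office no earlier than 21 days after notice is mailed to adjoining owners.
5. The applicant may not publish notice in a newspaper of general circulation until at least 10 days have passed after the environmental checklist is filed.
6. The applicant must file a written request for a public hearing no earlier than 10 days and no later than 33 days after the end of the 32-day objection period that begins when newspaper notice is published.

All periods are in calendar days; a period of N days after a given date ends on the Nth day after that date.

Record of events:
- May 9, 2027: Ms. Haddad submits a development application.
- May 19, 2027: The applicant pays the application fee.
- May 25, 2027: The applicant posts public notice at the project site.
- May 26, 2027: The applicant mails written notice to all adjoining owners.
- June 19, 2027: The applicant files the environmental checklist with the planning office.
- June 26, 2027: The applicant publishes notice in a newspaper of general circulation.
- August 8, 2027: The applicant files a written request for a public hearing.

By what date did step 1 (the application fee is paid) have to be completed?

Step 1 runs from May 9, 2027, when the application is submitted. The window is 7–43 days after May 9, 2027; it closes on June 21, 2027.

June 21, 2027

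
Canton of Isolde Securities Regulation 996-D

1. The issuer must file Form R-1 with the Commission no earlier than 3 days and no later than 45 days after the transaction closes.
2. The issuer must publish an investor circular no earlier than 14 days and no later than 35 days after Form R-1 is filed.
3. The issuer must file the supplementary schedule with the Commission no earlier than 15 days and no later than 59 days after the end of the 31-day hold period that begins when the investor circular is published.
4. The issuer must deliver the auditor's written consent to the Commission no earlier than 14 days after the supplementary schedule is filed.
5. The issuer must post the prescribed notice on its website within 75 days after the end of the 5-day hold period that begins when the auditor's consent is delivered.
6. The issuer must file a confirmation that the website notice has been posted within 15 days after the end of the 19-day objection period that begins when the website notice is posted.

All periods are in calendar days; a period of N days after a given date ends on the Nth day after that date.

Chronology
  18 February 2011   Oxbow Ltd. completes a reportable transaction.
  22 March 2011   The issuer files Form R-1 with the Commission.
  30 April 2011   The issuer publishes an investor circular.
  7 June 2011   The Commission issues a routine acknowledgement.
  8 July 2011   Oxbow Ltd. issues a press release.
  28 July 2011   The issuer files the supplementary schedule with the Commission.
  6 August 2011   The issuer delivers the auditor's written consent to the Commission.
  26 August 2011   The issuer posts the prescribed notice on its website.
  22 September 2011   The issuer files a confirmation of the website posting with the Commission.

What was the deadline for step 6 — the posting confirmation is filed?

The website notice is posted on 26 August 2011; the 19-day objection period therefore ends 14 September 2011, and step 6 runs from that date. 15 days after 14 September 2011 is 29 September 2011.

29 September 2011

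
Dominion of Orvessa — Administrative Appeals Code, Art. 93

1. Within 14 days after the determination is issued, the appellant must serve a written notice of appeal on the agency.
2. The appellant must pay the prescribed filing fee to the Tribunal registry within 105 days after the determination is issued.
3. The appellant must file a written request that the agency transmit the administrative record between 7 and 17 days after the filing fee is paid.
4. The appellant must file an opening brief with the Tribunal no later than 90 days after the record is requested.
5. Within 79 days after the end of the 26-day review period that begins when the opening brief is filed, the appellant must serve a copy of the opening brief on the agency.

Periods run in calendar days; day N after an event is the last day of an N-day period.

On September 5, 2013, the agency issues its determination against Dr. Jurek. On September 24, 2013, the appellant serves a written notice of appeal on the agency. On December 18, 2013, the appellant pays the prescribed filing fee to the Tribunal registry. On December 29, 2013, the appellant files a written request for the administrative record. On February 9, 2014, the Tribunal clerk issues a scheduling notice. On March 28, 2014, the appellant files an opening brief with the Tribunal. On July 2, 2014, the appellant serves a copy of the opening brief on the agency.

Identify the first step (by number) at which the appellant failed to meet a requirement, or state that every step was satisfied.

Step 1: 14 days after September 5, 2013 (when the determination is issued) is September 19, 2013; done September 24, 2013 — 5 days late.
The procedure was therefore not followed at step 1.

Step 1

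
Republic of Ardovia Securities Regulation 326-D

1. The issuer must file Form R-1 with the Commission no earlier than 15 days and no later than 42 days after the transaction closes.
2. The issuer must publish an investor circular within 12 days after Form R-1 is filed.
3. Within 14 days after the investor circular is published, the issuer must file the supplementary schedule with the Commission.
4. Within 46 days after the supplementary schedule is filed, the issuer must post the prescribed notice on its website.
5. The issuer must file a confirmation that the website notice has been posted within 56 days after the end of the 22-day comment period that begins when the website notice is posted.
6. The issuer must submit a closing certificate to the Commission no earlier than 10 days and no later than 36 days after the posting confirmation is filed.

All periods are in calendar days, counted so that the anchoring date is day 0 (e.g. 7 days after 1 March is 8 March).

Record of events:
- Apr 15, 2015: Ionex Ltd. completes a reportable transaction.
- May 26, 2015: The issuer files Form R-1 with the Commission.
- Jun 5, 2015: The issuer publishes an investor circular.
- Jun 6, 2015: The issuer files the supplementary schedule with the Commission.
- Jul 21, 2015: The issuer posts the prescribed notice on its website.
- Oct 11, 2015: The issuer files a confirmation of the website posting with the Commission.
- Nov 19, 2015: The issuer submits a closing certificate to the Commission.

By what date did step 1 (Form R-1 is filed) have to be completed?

Step 1 runs from Apr 15, 2015, when the transaction closes. The window is 15–42 days after Apr 15, 2015; it closes on May 27, 2015.

May 27, 2015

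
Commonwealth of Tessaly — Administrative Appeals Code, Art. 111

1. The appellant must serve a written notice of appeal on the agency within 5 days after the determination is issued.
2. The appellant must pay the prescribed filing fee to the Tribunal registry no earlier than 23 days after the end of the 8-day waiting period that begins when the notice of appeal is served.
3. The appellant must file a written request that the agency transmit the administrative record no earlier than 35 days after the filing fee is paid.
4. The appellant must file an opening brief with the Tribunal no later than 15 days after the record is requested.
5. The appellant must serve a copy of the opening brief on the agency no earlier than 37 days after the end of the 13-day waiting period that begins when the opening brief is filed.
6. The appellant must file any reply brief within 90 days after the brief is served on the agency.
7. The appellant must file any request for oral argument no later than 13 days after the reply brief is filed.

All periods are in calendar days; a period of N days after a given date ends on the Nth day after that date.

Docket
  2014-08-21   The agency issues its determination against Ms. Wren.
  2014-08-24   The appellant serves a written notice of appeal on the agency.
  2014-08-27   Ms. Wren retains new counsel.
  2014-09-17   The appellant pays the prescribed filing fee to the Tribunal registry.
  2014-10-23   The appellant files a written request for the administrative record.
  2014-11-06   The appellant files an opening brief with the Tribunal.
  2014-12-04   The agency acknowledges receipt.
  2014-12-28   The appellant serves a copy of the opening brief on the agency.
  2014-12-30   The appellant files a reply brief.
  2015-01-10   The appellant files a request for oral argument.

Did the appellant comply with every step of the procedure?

(1) due by 2014-08-21 + 5 days = 2014-08-26; done 2014-08-24 — timely.
(2) permitted from 2014-09-01 + 23 days = 2014-09-24 onward; 2014-09-17 is 7 days before the earliest permitted date.
The procedure was therefore not followed at step 2.

No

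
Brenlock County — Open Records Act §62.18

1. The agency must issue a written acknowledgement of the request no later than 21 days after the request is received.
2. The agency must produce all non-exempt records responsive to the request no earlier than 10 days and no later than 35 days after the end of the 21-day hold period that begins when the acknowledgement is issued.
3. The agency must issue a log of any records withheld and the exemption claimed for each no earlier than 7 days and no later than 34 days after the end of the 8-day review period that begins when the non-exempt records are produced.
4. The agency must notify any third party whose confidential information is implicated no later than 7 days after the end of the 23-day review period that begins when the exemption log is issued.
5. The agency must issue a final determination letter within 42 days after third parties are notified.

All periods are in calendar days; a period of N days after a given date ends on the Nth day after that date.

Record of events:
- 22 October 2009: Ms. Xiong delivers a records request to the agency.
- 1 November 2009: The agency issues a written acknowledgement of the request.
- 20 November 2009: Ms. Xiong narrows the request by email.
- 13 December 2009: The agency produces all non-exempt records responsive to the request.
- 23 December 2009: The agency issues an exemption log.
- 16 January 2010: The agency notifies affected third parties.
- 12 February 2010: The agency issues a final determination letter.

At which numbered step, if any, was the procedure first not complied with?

Step 1 — counting 21 days from 22 October 2009 (when the request is received) gives a deadline of 12 November 2009; completed 1 November 2009, before the deadline.
Step 2 — 10 and 35 days from 22 November 2009 (end of the 21-day hold period, which began when the acknowledgement is issued on 1 November 2009) are 2 December 2009 and 27 December 2009 respectively; 13 December 2009 falls inside that range.
Step 3 — 7 and 34 days from 21 December 2009 (end of the 8-day review period, which began when the non-exempt records are produced on 13 December 2009) are 28 December 2009 and 24 January 2010 respectively; done 23 December 2009 — 5 days before the window opened.
That is the first point of non-compliance.

Step 3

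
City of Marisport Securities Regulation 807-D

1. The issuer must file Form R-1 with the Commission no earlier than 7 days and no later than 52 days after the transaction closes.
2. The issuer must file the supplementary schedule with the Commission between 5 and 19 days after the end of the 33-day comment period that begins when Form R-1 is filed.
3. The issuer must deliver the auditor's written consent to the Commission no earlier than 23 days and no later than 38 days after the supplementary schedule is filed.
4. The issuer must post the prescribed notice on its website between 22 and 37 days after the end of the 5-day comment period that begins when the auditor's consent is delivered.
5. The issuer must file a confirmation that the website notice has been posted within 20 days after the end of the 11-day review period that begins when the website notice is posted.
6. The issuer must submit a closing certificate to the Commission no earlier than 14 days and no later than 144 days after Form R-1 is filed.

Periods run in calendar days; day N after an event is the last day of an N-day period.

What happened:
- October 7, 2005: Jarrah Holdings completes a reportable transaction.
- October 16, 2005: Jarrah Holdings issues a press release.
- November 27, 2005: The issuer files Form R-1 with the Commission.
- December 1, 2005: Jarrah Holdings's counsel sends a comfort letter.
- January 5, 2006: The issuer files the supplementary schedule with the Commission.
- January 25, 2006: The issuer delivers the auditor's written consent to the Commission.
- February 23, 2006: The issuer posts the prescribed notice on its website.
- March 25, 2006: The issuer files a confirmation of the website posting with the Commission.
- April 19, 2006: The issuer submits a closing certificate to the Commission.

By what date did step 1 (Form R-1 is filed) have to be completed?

November 28, 2005

Step 1 runs from October 7, 2005, when the transaction closes. The window is 7–52 days after October 7, 2005; it closes on November 28, 2005.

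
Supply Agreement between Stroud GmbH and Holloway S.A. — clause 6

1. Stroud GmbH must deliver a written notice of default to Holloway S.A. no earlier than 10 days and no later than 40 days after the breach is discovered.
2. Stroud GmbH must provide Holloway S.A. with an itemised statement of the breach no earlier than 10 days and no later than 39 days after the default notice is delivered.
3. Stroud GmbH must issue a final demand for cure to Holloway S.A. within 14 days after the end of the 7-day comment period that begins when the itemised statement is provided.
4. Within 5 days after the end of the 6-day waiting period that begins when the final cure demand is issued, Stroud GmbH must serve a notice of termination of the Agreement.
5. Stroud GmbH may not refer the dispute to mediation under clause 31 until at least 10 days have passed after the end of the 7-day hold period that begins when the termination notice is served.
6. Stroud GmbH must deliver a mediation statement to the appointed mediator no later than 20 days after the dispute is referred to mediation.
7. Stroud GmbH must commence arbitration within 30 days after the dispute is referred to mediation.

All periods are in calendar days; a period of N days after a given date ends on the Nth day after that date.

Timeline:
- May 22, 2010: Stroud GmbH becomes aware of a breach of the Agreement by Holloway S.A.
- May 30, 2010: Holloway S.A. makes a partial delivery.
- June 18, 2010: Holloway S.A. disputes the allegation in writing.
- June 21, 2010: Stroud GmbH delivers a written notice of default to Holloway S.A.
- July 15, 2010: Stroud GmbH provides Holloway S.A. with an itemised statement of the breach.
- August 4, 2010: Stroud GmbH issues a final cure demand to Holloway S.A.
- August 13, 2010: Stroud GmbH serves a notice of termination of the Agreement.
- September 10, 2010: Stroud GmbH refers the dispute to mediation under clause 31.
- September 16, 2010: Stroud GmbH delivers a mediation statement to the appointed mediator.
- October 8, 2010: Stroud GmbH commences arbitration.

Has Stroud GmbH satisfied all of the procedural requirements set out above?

Yes

Step 1: the window is 10–40 days after May 22, 2010 (when the breach is discovered), so June 1, 2010 through July 1, 2010; June 21, 2010 falls inside that range.
Step 2: the window is 10–39 days after June 21, 2010 (when the default notice is delivered), so July 1, 2010 through July 30, 2010; July 15, 2010 falls inside that range.
Step 3: 14 days after July 22, 2010 (end of the 7-day comment period, which began when the itemised statement is provided on July 15, 2010) is August 5, 2010; done August 4, 2010 — timely.
Step 4: 5 days after August 10, 2010 (end of the 6-day waiting period, which began when the final cure demand is issued on August 4, 2010) is August 15, 2010; done August 13, 2010 — timely.
Step 5: the earliest permitted date is 10 days after August 20, 2010 (end of the 7-day hold period, which began when the termination notice is served on August 13, 2010), i.e. August 30, 2010; September 10, 2010 is on or after that date.
Step 6: 20 days after September 10, 2010 (when the dispute is referred to mediation) is September 30, 2010; done September 16, 2010 — timely.
Step 7: 30 days after September 10, 2010 (when the dispute is referred to mediation) is October 10, 2010; October 8, 2010 is within that limit.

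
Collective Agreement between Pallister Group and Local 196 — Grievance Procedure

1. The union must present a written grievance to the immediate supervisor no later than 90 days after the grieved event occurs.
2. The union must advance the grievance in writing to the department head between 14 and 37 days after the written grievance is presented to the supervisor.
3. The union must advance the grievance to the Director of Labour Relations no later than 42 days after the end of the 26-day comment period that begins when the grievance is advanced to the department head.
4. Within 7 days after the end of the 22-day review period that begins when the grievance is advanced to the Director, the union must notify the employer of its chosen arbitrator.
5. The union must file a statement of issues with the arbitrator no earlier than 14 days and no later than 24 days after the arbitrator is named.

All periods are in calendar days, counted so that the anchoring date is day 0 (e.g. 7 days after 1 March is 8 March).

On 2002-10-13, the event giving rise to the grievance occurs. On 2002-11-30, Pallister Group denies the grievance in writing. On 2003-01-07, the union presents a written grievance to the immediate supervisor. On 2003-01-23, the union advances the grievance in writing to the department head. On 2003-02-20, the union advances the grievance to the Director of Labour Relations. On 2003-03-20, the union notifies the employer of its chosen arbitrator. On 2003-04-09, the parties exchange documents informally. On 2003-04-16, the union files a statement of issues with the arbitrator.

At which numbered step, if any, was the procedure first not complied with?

Step 5

(1) due by 2002-10-13 + 90 days = 2003-01-11; done 2003-01-07 — timely.
(2) the permitted window runs from 2003-01-07 + 14 = 2003-01-21 to 2003-01-07 + 37 = 2003-02-13; 2003-01-23 falls inside that range.
(3) due by 2003-02-18 + 42 days = 2003-04-01; completed 2003-02-20, before the deadline.
(4) due by 2003-03-14 + 7 days = 2003-03-21; done 2003-03-20 — timely.
(5) the permitted window runs from 2003-03-20 + 14 = 2003-04-03 to 2003-03-20 + 24 = 2003-04-13; 2003-04-16 is 3 days past the end of the window.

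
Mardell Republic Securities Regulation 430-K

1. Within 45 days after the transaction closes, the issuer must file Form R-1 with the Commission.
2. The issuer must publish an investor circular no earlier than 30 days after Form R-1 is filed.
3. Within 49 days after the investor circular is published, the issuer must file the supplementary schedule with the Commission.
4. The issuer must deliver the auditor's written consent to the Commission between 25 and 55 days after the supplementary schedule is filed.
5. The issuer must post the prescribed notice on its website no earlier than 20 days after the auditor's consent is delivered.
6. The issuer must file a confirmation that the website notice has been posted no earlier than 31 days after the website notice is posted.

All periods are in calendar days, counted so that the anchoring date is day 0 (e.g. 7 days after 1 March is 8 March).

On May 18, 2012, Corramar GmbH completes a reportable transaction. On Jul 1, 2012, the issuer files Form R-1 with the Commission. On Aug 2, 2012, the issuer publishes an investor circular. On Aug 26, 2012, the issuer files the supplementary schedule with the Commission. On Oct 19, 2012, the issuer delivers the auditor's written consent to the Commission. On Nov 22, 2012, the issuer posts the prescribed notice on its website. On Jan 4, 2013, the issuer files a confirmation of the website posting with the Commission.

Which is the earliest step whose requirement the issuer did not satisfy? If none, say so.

None — every step was satisfied

Step 1 — counting 45 days from May 18, 2012 (when the transaction closes) gives a deadline of Jul 2, 2012; completed Jul 1, 2012, before the deadline.
Step 2 — must wait 30 days from Jul 1, 2012 (when Form R-1 is filed), so not before Jul 31, 2012; done Aug 2, 2012 — permitted.
Step 3 — counting 49 days from Aug 2, 2012 (when the investor circular is published) gives a deadline of Sep 20, 2012; completed Aug 26, 2012, before the deadline.
Step 4 — 25 and 55 days from Aug 26, 2012 (when the supplementary schedule is filed) are Sep 20, 2012 and Oct 20, 2012 respectively; done Oct 19, 2012 — within the window.
Step 5 — must wait 20 days from Oct 19, 2012 (when the auditor's consent is delivered), so not before Nov 8, 2012; done Nov 22, 2012, after the minimum wait.
Step 6 — must wait 31 days from Nov 22, 2012 (when the website notice is posted), so not before Dec 23, 2012; done Jan 4, 2013 — permitted.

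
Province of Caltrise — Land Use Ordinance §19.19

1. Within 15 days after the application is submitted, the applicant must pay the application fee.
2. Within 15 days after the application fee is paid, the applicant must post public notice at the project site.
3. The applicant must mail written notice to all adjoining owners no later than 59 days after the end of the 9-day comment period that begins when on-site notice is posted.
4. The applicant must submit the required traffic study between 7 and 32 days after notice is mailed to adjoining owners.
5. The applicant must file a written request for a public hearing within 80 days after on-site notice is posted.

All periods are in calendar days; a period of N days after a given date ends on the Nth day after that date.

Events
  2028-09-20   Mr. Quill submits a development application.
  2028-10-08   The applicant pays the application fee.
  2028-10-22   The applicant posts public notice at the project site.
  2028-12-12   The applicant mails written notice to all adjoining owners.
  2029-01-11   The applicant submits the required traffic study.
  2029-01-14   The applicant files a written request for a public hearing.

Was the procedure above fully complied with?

(1) due by 2028-09-20 + 15 days = 2028-10-05; not done until 2028-10-08, 3 days after the deadline.
Later steps need not be reached.

No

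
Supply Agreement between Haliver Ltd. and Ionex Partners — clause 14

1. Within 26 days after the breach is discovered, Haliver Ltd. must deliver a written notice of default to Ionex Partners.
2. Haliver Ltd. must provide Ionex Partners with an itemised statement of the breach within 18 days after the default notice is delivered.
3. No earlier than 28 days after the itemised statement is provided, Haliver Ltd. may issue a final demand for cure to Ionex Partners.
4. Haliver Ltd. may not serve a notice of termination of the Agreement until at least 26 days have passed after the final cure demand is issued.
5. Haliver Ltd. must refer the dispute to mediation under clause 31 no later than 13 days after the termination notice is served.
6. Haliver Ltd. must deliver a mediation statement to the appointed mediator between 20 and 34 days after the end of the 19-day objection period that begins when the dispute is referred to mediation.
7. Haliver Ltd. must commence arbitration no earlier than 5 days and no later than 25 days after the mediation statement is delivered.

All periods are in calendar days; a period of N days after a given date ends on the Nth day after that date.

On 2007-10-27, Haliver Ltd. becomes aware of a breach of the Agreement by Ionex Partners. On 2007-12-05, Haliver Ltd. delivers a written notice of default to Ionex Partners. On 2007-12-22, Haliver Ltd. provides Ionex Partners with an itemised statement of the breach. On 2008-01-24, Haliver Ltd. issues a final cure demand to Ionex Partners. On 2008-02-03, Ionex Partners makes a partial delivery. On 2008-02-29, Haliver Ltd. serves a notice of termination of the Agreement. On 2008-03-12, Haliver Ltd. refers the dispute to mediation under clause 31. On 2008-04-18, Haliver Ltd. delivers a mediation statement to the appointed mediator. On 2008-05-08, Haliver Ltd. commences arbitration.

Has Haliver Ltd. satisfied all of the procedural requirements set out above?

No

(1) due by 2007-10-27 + 26 days = 2007-11-22; not done until 2007-12-05, 13 days after the deadline.
That is the first point of non-compliance.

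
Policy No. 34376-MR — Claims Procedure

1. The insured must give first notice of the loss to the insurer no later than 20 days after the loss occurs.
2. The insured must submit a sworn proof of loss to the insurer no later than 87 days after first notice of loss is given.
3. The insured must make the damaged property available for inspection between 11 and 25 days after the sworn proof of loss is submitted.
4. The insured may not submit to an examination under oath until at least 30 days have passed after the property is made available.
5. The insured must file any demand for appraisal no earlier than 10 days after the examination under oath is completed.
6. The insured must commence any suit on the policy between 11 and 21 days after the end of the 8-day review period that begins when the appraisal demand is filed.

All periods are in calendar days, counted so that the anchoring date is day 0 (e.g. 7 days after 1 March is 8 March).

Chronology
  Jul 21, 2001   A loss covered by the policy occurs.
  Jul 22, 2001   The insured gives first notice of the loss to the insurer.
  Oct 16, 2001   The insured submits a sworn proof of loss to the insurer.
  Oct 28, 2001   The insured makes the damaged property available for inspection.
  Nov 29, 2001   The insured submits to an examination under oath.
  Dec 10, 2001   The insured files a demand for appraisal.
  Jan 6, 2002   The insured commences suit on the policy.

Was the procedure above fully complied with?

Yes

(1) due by Jul 21, 2001 + 20 days = Aug 10, 2001; Jul 22, 2001 is within that limit.
(2) due by Jul 22, 2001 + 87 days = Oct 17, 2001; Oct 16, 2001 is within that limit.
(3) the permitted window runs from Oct 16, 2001 + 11 = Oct 27, 2001 to Oct 16, 2001 + 25 = Nov 10, 2001; done Oct 28, 2001, which is between those dates.
(4) permitted from Oct 28, 2001 + 30 days = Nov 27, 2001 onward; done Nov 29, 2001, after the minimum wait.
(5) permitted from Nov 29, 2001 + 10 days = Dec 9, 2001 onward; done Dec 10, 2001, after the minimum wait.
(6) the permitted window runs from Dec 18, 2001 + 11 = Dec 29, 2001 to Dec 18, 2001 + 21 = Jan 8, 2002; done Jan 6, 2002 — within the window.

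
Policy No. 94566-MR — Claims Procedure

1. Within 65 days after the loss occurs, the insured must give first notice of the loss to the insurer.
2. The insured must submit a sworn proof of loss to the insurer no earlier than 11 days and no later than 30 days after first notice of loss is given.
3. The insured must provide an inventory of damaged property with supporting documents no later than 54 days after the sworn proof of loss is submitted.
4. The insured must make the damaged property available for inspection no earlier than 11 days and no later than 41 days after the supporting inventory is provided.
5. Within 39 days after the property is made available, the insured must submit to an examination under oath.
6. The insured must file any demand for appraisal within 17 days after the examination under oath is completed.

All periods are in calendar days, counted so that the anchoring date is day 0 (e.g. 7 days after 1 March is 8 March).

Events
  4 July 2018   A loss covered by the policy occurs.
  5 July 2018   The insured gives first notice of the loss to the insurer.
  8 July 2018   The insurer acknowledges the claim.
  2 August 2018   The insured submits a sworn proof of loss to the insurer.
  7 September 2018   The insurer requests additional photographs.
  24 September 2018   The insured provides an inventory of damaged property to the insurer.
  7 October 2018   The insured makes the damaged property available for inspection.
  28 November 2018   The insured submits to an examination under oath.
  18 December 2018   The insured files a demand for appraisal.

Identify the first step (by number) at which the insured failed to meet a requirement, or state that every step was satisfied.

Step 5

Step 1: 65 days after 4 July 2018 (when the loss occurs) is 7 September 2018; 5 July 2018 is within that limit.
Step 2: the window is 11–30 days after 5 July 2018 (when first notice of loss is given), so 16 July 2018 through 4 August 2018; done 2 August 2018 — within the window.
Step 3: 54 days after 2 August 2018 (when the sworn proof of loss is submitted) is 25 September 2018; done 24 September 2018 — timely.
Step 4: the window is 11–41 days after 24 September 2018 (when the supporting inventory is provided), so 5 October 2018 through 4 November 2018; done 7 October 2018 — within the window.
Step 5: 39 days after 7 October 2018 (when the property is made available) is 15 November 2018; 28 November 2018 misses that deadline by 13 days.
No need to go further; step 5 was not satisfied.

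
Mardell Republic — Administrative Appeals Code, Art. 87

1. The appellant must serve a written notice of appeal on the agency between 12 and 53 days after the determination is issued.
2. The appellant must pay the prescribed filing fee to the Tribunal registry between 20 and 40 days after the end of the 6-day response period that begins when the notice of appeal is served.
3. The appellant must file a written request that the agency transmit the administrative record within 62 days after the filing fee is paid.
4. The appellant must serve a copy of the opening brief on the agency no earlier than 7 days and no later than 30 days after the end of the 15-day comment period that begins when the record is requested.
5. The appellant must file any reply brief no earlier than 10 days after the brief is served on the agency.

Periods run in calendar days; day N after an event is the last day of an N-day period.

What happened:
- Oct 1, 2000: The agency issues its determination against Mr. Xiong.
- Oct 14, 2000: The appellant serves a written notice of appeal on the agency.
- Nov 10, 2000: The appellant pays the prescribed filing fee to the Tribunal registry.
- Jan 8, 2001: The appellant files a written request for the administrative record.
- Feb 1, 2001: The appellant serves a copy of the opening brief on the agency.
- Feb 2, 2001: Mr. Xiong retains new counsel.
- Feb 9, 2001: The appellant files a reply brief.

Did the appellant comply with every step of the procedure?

No

(1) the permitted window runs from Oct 1, 2000 + 12 = Oct 13, 2000 to Oct 1, 2000 + 53 = Nov 23, 2000; done Oct 14, 2000 — within the window.
(2) the permitted window runs from Oct 20, 2000 + 20 = Nov 9, 2000 to Oct 20, 2000 + 40 = Nov 29, 2000; Nov 10, 2000 falls inside that range.
(3) due by Nov 10, 2000 + 62 days = Jan 11, 2001; Jan 8, 2001 is within that limit.
(4) the permitted window runs from Jan 23, 2001 + 7 = Jan 30, 2001 to Jan 23, 2001 + 30 = Feb 22, 2001; Feb 1, 2001 falls inside that range.
(5) permitted from Feb 1, 2001 + 10 days = Feb 11, 2001 onward; acted on Feb 9, 2001, 2 days prematurely.
That is the first point of non-compliance.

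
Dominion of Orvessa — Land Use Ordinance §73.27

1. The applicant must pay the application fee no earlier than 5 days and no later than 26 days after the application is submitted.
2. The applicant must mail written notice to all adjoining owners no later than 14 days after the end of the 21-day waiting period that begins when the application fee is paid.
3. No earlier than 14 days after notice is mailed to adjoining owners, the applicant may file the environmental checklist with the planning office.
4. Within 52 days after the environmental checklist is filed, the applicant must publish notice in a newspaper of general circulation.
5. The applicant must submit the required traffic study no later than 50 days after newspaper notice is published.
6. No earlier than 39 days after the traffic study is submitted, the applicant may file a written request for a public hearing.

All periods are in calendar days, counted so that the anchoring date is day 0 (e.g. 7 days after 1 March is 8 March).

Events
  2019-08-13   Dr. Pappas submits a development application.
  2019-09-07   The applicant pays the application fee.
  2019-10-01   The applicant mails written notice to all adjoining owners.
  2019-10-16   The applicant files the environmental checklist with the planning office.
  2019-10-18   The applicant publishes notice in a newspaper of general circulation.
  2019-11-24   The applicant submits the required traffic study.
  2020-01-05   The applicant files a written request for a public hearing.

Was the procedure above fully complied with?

Yes

Step 1: the window is 5–26 days after 2019-08-13 (when the application is submitted), so 2019-08-18 through 2019-09-08; done 2019-09-07 — within the window.
Step 2: 14 days after 2019-09-28 (end of the 21-day waiting period, which began when the application fee is paid on 2019-09-07) is 2019-10-12; completed 2019-10-01, before the deadline.
Step 3: the earliest permitted date is 14 days after 2019-10-01 (when notice is mailed to adjoining owners), i.e. 2019-10-15; 2019-10-16 is on or after that date.
Step 4: 52 days after 2019-10-16 (when the environmental checklist is filed) is 2019-12-07; done 2019-10-18 — timely.
Step 5: 50 days after 2019-10-18 (when newspaper notice is published) is 2019-12-07; 2019-11-24 is within that limit.
Step 6: the earliest permitted date is 39 days after 2019-11-24 (when the traffic study is submitted), i.e. 2020-01-02; 2020-01-05 is on or after that date.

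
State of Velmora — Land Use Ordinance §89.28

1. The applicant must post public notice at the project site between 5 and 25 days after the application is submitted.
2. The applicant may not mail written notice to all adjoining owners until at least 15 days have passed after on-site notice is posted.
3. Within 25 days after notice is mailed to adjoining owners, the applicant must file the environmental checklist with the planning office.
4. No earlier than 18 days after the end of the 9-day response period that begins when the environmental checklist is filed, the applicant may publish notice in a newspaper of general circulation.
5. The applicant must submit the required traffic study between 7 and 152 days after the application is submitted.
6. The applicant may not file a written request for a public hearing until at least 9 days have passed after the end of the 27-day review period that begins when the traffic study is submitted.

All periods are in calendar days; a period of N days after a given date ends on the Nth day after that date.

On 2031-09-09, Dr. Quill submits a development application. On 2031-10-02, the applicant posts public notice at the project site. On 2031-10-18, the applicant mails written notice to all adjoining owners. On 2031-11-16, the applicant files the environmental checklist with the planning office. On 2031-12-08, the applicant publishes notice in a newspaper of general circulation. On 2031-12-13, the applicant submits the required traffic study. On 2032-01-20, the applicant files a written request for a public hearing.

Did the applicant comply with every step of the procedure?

Step 1: the window is 5–25 days after 2031-09-09 (when the application is submitted), so 2031-09-14 through 2031-10-04; done 2031-10-02 — within the window.
Step 2: the earliest permitted date is 15 days after 2031-10-02 (when on-site notice is posted), i.e. 2031-10-17; done 2031-10-18, after the minimum wait.
Step 3: 25 days after 2031-10-18 (when notice is mailed to adjoining owners) is 2031-11-12; 2031-11-16 misses that deadline by 4 days.
That is the first point of non-compliance.

No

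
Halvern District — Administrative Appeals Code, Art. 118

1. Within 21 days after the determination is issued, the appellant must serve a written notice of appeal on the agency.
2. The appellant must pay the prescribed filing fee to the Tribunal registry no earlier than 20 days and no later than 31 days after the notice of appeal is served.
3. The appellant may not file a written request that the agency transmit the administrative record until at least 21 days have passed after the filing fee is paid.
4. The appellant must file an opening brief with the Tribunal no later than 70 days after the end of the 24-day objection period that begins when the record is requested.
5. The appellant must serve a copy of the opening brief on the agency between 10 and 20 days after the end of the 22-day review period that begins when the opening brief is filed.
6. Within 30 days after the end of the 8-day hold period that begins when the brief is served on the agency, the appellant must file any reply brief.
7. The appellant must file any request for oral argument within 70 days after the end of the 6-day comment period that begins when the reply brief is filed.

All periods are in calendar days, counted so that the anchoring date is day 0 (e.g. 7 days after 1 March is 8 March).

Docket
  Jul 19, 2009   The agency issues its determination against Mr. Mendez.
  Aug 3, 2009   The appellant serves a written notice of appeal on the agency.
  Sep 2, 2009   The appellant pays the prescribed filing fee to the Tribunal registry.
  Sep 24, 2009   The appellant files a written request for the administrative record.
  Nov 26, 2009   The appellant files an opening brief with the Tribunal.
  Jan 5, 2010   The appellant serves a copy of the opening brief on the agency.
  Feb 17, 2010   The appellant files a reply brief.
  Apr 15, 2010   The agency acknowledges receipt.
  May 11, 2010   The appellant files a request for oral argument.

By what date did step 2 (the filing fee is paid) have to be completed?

Step 2 runs from Aug 3, 2009, when the notice of appeal is served. The window is 20–31 days after Aug 3, 2009; it closes on Sep 3, 2009.

Sep 3, 2009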